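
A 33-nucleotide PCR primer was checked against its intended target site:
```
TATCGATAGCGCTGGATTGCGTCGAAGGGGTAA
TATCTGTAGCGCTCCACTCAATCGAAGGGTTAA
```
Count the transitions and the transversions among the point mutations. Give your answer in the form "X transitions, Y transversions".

3 transitions, 6 transversions

Mismatches (1-based):
position 5: G→T (purine→pyrimidine, transversion)
position 6: A→G (purine→purine, transition)
position 14: G→C (purine→pyrimidine, transversion)
position 15: G→C (purine→pyrimidine, transversion)
position 17: T→C (pyrimidine→pyrimidine, transition)
position 19: G→C (purine→pyrimidine, transversion)
position 20: C→A (pyrimidine→purine, transversion)
position 21: G→A (purine→purine, transition)
position 30: G→T (purine→pyrimidine, transversion)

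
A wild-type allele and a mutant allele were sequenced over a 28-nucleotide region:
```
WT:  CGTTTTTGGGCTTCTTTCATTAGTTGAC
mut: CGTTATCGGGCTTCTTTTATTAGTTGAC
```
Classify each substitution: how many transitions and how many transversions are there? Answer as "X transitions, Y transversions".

2 transitions, 1 transversion

Mismatches (1-based):
site 5: T→A (pyrimidine→purine, transversion)
site 7: T→C (pyrimidine→pyrimidine, transition)
site 18: C→T (pyrimidine→pyrimidine, transition)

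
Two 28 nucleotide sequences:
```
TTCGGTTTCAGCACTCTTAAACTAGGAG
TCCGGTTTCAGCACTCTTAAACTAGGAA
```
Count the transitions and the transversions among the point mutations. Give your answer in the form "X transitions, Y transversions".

Mismatches (1-based):
site 2: T→C (pyrimidine→pyrimidine, transition)
site 28: G→A (purine→purine, transition)

2 transitions, 0 transversions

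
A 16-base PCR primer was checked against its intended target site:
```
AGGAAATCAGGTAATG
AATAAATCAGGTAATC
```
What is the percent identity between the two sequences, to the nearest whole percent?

3 positions differ (2, 3, 16), so 13 of 16 match: 13/16 = 81.25%.

81%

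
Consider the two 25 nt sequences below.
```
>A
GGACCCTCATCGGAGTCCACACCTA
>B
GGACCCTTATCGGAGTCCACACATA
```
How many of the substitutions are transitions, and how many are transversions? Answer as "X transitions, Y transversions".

1 transition, 1 transversion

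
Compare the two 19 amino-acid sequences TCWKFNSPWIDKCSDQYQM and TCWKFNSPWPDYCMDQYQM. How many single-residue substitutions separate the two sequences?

3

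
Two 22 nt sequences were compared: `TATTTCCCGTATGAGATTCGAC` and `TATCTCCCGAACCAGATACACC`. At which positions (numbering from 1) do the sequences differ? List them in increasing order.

4, 10, 12, 13, 18, 20, 21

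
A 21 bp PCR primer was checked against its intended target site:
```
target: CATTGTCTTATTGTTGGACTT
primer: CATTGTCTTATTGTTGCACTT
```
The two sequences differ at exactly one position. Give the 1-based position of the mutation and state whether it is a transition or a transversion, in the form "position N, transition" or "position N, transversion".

position 17, transversion

The sequences differ only at position 17: G→C (purine→pyrimidine), a transversion.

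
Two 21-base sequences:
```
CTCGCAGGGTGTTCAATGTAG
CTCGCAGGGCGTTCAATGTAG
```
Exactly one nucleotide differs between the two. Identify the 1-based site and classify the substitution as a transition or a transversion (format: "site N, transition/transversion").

site 10, transition

Site 10 changes T→C. T is a pyrimidine and C is a pyrimidine, so this is a transition.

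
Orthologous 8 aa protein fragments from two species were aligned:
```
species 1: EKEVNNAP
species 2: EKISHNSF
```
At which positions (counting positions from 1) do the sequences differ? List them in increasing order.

Differences at position 3 (E→I), position 4 (V→S), position 5 (N→H), position 7 (A→S), position 8 (P→F).

3, 4, 5, 7, 8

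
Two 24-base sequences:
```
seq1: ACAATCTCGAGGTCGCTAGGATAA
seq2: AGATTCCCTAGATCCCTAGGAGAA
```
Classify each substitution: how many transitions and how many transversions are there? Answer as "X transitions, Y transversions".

2 transitions, 5 transversions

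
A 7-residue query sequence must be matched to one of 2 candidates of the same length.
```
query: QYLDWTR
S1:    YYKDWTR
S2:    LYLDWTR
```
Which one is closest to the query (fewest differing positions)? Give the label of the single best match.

S1 differs at 2 positions; S2 differs at 1 position. The closest is S2.

S2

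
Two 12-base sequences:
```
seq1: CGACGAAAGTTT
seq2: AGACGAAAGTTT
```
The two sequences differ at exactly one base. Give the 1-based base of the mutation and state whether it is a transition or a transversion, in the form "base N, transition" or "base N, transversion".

Base 1 changes C→A. C is a pyrimidine and A is a purine, so this is a transversion.

base 1, transversion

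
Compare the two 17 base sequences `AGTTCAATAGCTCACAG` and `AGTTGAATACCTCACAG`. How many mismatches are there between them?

2

Comparing position by position, 2 positions differ: 5 (C/G), 10 (G/C).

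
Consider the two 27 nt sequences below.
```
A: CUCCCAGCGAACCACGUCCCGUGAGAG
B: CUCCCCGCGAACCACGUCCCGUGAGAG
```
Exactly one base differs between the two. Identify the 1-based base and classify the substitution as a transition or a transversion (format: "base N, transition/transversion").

base 6, transversion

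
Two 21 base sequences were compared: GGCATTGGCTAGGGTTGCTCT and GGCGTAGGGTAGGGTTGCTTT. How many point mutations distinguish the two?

Comparing position by position, 4 positions differ: 4 (A/G), 6 (T/A), 9 (C/G), 20 (C/T).

4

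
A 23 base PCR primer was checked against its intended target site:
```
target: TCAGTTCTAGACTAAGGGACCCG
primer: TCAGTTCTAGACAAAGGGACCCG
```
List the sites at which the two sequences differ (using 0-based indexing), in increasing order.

12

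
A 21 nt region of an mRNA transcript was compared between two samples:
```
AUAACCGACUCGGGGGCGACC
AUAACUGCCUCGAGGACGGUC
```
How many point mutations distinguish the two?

6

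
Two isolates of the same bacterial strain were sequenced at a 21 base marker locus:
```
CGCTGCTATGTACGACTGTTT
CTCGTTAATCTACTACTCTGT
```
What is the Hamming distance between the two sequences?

Comparing position by position, 9 bases differ: 2 (G/T), 4 (T/G), 5 (G/T), 6 (C/T), 7 (T/A), 10 (G/C), 14 (G/T), 18 (G/C), 20 (T/G).

9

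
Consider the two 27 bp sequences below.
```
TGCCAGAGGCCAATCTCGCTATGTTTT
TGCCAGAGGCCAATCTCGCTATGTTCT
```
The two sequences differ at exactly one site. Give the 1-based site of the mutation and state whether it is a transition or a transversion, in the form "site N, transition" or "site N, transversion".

The sequences differ only at site 26: T→C (pyrimidine→pyrimidine), a transition.

site 26, transition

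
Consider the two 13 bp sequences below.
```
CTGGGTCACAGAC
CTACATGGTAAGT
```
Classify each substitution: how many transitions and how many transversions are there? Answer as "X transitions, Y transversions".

7 transitions, 2 transversions

Mismatches (1-based):
position 3: G→A (purine→purine, transition)
position 4: G→C (purine→pyrimidine, transversion)
position 5: G→A (purine→purine, transition)
position 7: C→G (pyrimidine→purine, transversion)
position 8: A→G (purine→purine, transition)
position 9: C→T (pyrimidine→pyrimidine, transition)
position 11: G→A (purine→purine, transition)
position 12: A→G (purine→purine, transition)
position 13: C→T (pyrimidine→pyrimidine, transition)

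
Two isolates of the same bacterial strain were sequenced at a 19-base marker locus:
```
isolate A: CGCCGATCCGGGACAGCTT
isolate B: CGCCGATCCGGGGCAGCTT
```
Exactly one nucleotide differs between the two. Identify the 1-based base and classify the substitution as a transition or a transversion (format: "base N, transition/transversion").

Base 13 changes A→G. A is a purine and G is a purine, so this is a transition.

base 13, transition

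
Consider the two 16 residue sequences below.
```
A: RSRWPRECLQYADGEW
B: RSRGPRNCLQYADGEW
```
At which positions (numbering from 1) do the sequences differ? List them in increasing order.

Differences at position 4 (W→G), position 7 (E→N).

4, 7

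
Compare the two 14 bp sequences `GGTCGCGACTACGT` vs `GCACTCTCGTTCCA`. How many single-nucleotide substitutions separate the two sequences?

9

Comparing position by position, 9 bases differ: 2 (G/C), 3 (T/A), 5 (G/T), 7 (G/T), 8 (A/C), 9 (C/G), 11 (A/T), 13 (G/C), 14 (T/A).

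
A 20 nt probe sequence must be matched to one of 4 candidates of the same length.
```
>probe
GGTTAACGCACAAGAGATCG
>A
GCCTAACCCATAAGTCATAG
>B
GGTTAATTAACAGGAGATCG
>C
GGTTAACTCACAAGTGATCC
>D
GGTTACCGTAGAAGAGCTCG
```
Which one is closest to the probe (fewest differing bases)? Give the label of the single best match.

C

A differs at 7 bases; B differs at 4 bases; C differs at 3 bases; D differs at 4 bases. The closest is C.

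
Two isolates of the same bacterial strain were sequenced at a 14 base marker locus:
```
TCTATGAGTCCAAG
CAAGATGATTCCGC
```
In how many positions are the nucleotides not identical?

12

Comparing position by position, 12 positions differ: 1 (T/C), 2 (C/A), 3 (T/A), 4 (A/G), 5 (T/A), 6 (G/T), 7 (A/G), 8 (G/A), 10 (C/T), 12 (A/C), 13 (A/G), 14 (G/C).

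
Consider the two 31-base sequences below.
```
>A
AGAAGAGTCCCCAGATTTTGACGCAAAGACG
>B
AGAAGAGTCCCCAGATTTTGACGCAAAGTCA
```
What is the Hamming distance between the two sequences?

The sequences differ at bases 29, 31 (1-based) — 2 in total.

2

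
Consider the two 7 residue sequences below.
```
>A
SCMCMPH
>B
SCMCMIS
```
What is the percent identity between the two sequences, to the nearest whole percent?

71%

Mismatches at positions 6, 7 (1-based): 2 of 7.
Identical positions: 5/7 = 71.43% → 71%.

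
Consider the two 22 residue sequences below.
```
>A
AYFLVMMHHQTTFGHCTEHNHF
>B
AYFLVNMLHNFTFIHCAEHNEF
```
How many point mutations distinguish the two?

The sequences differ at positions 6, 8, 10, 11, 14, 17, 21 (1-based) — 7 in total.

7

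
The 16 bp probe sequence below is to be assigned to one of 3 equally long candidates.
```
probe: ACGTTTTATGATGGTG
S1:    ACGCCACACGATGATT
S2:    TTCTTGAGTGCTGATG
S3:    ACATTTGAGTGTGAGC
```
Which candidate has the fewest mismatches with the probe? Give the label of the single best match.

S1

Hamming distances to probe — S1: 7; S2: 8; S3: 8.
Smallest is S1 with 7 mismatches.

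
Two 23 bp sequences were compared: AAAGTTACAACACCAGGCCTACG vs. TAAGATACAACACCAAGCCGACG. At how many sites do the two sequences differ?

The sequences differ at sites 1, 5, 16, 20 (1-based) — 4 in total.

4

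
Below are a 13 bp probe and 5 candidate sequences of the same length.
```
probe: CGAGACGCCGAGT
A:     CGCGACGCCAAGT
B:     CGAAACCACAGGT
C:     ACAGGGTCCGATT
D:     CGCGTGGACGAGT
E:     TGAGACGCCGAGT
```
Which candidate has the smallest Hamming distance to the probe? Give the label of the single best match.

E

A differs at 2 sites; B differs at 5 sites; C differs at 6 sites; D differs at 4 sites; E differs at 1 site. The closest is E.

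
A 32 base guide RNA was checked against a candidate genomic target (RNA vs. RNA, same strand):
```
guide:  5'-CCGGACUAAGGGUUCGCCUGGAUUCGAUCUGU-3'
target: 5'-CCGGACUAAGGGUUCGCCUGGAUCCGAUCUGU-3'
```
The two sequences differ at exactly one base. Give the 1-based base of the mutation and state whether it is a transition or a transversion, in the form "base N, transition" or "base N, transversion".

base 24, transition

The sequences differ only at base 24: U→C (pyrimidine→pyrimidine), a transition.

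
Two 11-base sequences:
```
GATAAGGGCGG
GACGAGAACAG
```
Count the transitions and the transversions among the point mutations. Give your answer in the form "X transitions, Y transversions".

Mismatches (1-based):
site 3: T→C (pyrimidine→pyrimidine, transition)
site 4: A→G (purine→purine, transition)
site 7: G→A (purine→purine, transition)
site 8: G→A (purine→purine, transition)
site 10: G→A (purine→purine, transition)

5 transitions, 0 transversions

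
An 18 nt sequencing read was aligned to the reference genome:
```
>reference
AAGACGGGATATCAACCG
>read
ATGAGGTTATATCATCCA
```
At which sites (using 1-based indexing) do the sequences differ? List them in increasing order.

2, 5, 7, 8, 15, 18

Differences at site 2 (A→T), site 5 (C→G), site 7 (G→T), site 8 (G→T), site 15 (A→T), site 18 (G→A).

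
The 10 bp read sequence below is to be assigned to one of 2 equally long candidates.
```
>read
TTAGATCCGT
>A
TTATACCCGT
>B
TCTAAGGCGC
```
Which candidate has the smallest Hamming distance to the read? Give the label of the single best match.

A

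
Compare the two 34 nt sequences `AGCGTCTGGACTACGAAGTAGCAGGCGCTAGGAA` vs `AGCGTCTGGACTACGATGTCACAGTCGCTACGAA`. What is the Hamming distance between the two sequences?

The sequences differ at positions 17, 20, 21, 25, 31 (1-based) — 5 in total.

5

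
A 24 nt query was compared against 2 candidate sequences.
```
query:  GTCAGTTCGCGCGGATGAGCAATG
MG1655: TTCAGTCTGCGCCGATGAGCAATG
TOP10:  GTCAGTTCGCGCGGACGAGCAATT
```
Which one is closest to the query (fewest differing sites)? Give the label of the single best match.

MG1655 differs at 4 sites; TOP10 differs at 2 sites. The closest is TOP10.

TOP10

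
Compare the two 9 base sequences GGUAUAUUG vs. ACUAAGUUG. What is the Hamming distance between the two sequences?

Comparing position by position, 4 bases differ: 1 (G/A), 2 (G/C), 5 (U/A), 6 (A/G).

4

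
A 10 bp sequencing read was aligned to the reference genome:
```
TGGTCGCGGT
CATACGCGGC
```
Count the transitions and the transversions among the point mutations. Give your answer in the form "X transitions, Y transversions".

Mismatches (1-based):
site 1: T→C (pyrimidine→pyrimidine, transition)
site 2: G→A (purine→purine, transition)
site 3: G→T (purine→pyrimidine, transversion)
site 4: T→A (pyrimidine→purine, transversion)
site 10: T→C (pyrimidine→pyrimidine, transition)

3 transitions, 2 transversions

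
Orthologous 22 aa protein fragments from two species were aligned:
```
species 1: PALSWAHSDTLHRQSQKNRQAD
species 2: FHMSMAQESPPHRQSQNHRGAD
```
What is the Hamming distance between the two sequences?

12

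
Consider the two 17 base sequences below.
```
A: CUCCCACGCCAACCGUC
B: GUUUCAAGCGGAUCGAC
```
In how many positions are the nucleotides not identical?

8

The sequences differ at positions 1, 3, 4, 7, 10, 11, 13, 16 (1-based) — 8 in total.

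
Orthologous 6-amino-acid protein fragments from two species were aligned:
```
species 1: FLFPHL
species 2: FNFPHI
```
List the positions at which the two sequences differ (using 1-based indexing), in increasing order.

2, 6

Differences at position 2 (L→N), position 6 (L→I).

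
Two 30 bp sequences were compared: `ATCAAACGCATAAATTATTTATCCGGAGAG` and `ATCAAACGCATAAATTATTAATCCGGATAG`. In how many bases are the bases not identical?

2

The sequences differ at bases 20, 28 (1-based) — 2 in total.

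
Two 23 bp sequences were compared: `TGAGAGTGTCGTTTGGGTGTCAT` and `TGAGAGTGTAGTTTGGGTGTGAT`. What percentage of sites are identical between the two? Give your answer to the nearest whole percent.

2 positions differ (10, 21), so 21 of 23 match: 21/23 = 91.3%.

91%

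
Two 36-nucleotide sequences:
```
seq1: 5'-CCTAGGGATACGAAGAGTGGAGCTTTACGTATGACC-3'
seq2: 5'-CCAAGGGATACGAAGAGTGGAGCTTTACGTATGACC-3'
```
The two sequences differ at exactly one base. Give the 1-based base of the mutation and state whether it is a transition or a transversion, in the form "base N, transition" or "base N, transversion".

The sequences differ only at base 3: T→A (pyrimidine→purine), a transversion.

base 3, transversion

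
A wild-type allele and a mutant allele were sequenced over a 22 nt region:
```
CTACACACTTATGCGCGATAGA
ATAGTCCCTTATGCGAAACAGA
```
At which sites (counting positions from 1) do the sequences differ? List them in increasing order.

1, 4, 5, 7, 16, 17, 19

Differences at site 1 (C→A), site 4 (C→G), site 5 (A→T), site 7 (A→C), site 16 (C→A), site 17 (G→A), site 19 (T→C).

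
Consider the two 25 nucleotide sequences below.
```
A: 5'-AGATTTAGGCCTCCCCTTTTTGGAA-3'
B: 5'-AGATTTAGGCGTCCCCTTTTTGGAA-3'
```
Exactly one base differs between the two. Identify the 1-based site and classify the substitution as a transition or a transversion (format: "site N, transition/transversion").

Site 11 changes C→G. C is a pyrimidine and G is a purine, so this is a transversion.

site 11, transversion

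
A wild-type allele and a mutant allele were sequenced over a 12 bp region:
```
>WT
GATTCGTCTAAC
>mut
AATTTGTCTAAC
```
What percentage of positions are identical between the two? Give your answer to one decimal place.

83.3%

2 positions differ (1, 5), so 10 of 12 match: 10/12 = 83.33%.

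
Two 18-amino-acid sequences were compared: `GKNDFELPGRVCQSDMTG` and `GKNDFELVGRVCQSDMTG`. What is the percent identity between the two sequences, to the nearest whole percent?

94%

1 position differs (8), so 17 of 18 match: 17/18 = 94.44%.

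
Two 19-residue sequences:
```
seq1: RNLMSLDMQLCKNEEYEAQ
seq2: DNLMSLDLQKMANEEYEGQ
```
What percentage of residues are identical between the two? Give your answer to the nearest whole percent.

6 positions differ (1, 8, 10, 11, 12, 18), so 13 of 19 match: 13/19 = 68.42%.

68%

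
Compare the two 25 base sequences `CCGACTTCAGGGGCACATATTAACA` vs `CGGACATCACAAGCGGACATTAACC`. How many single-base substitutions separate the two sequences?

9

Comparing position by position, 9 sites differ: 2 (C/G), 6 (T/A), 10 (G/C), 11 (G/A), 12 (G/A), 15 (A/G), 16 (C/G), 18 (T/C), 25 (A/C).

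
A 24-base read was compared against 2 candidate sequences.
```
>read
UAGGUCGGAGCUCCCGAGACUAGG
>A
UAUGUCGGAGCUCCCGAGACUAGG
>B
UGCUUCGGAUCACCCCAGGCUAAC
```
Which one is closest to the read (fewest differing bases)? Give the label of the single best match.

A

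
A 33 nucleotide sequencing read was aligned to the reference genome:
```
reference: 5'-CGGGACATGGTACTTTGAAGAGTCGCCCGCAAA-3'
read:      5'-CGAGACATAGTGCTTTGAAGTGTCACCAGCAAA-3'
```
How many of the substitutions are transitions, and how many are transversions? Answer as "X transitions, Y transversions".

4 transitions, 2 transversions

Mismatches (1-based):
position 3: G→A (purine→purine, transition)
position 9: G→A (purine→purine, transition)
position 12: A→G (purine→purine, transition)
position 21: A→T (purine→pyrimidine, transversion)
position 25: G→A (purine→purine, transition)
position 28: C→A (pyrimidine→purine, transversion)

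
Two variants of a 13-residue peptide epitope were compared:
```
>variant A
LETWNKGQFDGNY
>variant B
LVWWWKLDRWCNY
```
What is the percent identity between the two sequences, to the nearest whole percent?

8 positions differ (2, 3, 5, 7, 8, 9, 10, 11), so 5 of 13 match: 5/13 = 38.46%.

38%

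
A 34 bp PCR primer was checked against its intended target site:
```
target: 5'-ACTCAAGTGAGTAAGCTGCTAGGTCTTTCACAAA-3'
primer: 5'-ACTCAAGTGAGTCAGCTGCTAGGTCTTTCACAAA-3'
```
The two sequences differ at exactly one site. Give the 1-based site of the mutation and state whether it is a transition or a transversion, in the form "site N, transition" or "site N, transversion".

site 13, transversion

Site 13 changes A→C. A is a purine and C is a pyrimidine, so this is a transversion.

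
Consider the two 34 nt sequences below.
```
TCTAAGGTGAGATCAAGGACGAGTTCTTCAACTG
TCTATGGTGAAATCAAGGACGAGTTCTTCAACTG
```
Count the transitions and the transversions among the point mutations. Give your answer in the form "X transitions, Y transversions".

Transitions (purine↔purine or pyrimidine↔pyrimidine): 11 G→A.
Transversions (purine↔pyrimidine): 5 A→T.

1 transition, 1 transversion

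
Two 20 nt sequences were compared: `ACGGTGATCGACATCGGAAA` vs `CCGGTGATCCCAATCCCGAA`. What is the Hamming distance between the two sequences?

7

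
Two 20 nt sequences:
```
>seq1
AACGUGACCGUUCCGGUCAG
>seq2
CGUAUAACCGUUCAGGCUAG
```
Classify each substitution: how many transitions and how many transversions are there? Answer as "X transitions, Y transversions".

6 transitions, 2 transversions

Mismatches (1-based):
base 1: A→C (purine→pyrimidine, transversion)
base 2: A→G (purine→purine, transition)
base 3: C→U (pyrimidine→pyrimidine, transition)
base 4: G→A (purine→purine, transition)
base 6: G→A (purine→purine, transition)
base 14: C→A (pyrimidine→purine, transversion)
base 17: U→C (pyrimidine→pyrimidine, transition)
base 18: C→U (pyrimidine→pyrimidine, transition)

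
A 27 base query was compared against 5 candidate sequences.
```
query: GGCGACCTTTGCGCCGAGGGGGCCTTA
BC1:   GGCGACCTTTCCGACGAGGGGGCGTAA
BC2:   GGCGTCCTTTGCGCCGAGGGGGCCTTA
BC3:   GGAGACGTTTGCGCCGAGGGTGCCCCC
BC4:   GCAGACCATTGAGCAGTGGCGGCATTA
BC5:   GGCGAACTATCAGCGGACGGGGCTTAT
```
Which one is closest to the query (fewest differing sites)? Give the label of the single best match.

BC1 differs at 4 sites; BC2 differs at 1 site; BC3 differs at 6 sites; BC4 differs at 8 sites; BC5 differs at 9 sites. The closest is BC2.

BC2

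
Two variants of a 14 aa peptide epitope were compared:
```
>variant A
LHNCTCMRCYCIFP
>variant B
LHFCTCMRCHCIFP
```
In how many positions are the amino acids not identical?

2

Comparing position by position, 2 positions differ: 3 (N/F), 10 (Y/H).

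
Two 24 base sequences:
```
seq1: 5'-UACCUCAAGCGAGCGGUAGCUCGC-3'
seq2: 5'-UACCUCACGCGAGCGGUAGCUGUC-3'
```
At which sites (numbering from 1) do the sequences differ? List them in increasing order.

Differences at site 8 (A→C), site 22 (C→G), site 23 (G→U).

8, 22, 23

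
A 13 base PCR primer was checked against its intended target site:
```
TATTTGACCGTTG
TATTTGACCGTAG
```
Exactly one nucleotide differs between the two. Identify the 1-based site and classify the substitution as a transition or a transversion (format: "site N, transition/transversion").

Site 12 changes T→A. T is a pyrimidine and A is a purine, so this is a transversion.

site 12, transversion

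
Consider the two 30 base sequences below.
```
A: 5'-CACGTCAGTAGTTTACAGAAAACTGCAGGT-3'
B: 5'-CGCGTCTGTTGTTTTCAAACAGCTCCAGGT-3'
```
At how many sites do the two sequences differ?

Comparing position by position, 8 sites differ: 2 (A/G), 7 (A/T), 10 (A/T), 15 (A/T), 18 (G/A), 20 (A/C), 22 (A/G), 25 (G/C).

8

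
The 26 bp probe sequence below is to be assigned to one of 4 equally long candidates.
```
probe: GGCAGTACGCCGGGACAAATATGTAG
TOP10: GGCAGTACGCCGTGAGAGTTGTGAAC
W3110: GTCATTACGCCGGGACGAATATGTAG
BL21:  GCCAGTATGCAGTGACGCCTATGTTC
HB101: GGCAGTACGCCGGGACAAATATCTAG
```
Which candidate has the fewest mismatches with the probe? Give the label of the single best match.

TOP10 differs at 7 bases; W3110 differs at 3 bases; BL21 differs at 9 bases; HB101 differs at 1 base. The closest is HB101.

HB101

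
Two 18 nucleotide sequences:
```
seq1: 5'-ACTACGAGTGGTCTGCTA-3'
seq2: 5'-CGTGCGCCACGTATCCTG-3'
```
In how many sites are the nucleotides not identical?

10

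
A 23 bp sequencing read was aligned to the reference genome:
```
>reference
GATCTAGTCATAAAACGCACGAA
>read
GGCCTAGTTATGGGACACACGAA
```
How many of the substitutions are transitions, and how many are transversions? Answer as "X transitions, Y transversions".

Transitions (purine↔purine or pyrimidine↔pyrimidine): 2 A→G, 3 T→C, 9 C→T, 12 A→G, 13 A→G, 14 A→G, 17 G→A.
Transversions (purine↔pyrimidine): none.

7 transitions, 0 transversions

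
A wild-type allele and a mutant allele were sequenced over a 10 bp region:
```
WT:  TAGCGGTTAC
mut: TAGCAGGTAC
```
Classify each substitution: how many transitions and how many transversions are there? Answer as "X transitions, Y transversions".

Mismatches (1-based):
site 5: G→A (purine→purine, transition)
site 7: T→G (pyrimidine→purine, transversion)

1 transition, 1 transversion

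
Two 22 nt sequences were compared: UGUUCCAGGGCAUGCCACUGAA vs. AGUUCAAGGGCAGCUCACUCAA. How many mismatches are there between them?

6

Mismatches (1-based): position 1: U→A; position 6: C→A; position 13: U→G; position 14: G→C; position 15: C→U; position 20: G→C.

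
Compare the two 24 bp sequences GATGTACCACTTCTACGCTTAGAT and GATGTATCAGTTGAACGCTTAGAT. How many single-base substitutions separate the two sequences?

The sequences differ at bases 7, 10, 13, 14 (1-based) — 4 in total.

4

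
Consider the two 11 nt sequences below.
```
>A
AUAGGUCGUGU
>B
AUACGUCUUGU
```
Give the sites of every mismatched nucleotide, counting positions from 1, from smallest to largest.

Differences at site 4 (G→C), site 8 (G→U).

4, 8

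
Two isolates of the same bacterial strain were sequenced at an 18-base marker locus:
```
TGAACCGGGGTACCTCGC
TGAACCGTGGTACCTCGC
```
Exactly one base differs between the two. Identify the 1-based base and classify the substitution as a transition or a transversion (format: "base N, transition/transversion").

base 8, transversion

Base 8 changes G→T. G is a purine and T is a pyrimidine, so this is a transversion.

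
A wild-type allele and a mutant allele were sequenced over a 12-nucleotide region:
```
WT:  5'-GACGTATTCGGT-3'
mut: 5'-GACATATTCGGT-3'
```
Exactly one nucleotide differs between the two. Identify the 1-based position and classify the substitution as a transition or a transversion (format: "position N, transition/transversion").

Position 4 changes G→A. G is a purine and A is a purine, so this is a transition.

position 4, transition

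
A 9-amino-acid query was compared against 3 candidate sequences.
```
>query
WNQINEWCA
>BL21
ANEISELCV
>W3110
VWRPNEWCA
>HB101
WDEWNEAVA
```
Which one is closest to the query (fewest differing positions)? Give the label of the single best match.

BL21 differs at 5 positions; W3110 differs at 4 positions; HB101 differs at 5 positions. The closest is W3110.

W3110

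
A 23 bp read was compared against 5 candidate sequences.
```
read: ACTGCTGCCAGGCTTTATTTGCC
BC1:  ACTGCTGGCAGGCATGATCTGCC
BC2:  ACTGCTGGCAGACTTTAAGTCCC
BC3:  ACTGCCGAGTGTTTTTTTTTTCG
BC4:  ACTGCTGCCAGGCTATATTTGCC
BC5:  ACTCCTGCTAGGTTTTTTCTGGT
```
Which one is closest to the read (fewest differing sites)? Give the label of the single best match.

Hamming distances to read — BC1: 4; BC2: 5; BC3: 9; BC4: 1; BC5: 7.
Smallest is BC4 with 1 mismatch.

BC4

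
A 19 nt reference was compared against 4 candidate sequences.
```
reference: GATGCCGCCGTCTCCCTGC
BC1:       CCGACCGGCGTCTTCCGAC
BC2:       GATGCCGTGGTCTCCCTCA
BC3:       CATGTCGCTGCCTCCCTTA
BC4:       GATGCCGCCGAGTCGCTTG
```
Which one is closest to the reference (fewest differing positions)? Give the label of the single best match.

BC1 differs at 8 positions; BC2 differs at 4 positions; BC3 differs at 6 positions; BC4 differs at 5 positions. The closest is BC2.

BC2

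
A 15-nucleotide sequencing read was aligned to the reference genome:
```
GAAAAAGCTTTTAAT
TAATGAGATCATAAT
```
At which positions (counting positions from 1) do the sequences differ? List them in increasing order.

1, 4, 5, 8, 10, 11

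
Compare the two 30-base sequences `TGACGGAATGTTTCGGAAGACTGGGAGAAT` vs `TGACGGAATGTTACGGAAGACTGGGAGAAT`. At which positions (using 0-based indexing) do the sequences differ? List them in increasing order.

12

Scanning 0-based: 12: T/A.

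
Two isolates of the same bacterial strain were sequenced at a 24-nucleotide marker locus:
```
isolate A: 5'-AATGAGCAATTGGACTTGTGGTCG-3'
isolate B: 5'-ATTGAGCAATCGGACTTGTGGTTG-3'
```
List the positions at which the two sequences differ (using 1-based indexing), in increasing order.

2, 11, 23

Differences at position 2 (A→T), position 11 (T→C), position 23 (C→T).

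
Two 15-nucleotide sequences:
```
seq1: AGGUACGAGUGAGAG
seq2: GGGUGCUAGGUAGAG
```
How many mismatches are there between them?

5

Mismatches (1-based): site 1: A→G; site 5: A→G; site 7: G→U; site 10: U→G; site 11: G→U.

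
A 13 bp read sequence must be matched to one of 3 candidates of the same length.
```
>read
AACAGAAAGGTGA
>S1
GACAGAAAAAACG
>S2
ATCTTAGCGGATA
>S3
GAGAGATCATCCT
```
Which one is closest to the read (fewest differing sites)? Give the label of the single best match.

S1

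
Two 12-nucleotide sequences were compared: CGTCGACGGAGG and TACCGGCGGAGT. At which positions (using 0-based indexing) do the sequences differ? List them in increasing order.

Scanning 0-based: 0: C/T; 1: G/A; 2: T/C; 5: A/G; 11: G/T.

0, 1, 2, 5, 11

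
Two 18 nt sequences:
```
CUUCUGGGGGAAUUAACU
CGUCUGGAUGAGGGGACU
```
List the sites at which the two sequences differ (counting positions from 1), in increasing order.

2, 8, 9, 12, 13, 14, 15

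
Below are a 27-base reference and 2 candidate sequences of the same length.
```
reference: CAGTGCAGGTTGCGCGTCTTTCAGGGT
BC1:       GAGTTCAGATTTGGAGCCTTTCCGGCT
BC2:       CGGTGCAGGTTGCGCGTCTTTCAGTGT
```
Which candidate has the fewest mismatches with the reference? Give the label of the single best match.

BC2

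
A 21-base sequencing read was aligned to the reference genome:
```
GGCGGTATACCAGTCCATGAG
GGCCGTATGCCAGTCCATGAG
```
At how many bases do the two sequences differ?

2

Comparing position by position, 2 bases differ: 4 (G/C), 9 (A/G).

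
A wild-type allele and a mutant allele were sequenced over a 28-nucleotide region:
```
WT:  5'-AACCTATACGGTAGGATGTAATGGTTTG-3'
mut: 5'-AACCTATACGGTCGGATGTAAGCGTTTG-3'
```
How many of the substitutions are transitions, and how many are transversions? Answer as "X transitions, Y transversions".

Mismatches (1-based):
site 13: A→C (purine→pyrimidine, transversion)
site 22: T→G (pyrimidine→purine, transversion)
site 23: G→C (purine→pyrimidine, transversion)

0 transitions, 3 transversions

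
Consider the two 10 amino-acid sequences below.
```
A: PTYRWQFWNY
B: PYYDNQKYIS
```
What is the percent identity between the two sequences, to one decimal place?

7 positions differ (2, 4, 5, 7, 8, 9, 10), so 3 of 10 match: 3/10 = 30%.

30.0%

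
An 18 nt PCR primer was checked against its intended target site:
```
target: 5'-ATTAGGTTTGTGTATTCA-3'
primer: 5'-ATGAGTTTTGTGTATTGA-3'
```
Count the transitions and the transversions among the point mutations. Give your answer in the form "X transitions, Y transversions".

Transitions (purine↔purine or pyrimidine↔pyrimidine): none.
Transversions (purine↔pyrimidine): 3 T→G, 6 G→T, 17 C→G.

0 transitions, 3 transversions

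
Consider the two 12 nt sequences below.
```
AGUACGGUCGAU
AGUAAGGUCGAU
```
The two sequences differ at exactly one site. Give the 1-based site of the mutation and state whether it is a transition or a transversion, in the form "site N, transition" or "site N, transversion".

site 5, transversion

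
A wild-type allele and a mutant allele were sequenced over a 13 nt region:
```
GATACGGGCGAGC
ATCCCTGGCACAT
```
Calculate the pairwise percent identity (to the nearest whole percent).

31%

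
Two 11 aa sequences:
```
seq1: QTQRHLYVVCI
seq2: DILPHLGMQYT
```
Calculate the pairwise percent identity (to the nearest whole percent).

18%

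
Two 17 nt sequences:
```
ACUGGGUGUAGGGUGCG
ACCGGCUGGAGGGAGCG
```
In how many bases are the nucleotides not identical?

Mismatches (1-based): base 3: U→C; base 6: G→C; base 9: U→G; base 14: U→A.

4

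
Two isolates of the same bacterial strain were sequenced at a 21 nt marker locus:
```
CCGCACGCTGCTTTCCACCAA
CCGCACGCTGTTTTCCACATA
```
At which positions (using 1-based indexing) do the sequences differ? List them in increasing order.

Scanning 1-based: 11: C/T; 19: C/A; 20: A/T.

11, 19, 20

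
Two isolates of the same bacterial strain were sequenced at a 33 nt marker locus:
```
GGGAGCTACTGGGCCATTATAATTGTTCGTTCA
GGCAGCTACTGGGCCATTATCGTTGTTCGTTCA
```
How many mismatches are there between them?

3

The sequences differ at positions 3, 21, 22 (1-based) — 3 in total.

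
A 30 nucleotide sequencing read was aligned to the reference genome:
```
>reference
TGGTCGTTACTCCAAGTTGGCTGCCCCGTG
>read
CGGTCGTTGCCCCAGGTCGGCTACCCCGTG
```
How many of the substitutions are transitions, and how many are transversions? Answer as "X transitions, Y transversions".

6 transitions, 0 transversions

Transitions (purine↔purine or pyrimidine↔pyrimidine): 1 T→C, 9 A→G, 11 T→C, 15 A→G, 18 T→C, 23 G→A.
Transversions (purine↔pyrimidine): none.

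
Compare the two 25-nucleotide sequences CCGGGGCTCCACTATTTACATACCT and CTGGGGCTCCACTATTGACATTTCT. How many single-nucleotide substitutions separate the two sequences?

The sequences differ at bases 2, 17, 22, 23 (1-based) — 4 in total.

4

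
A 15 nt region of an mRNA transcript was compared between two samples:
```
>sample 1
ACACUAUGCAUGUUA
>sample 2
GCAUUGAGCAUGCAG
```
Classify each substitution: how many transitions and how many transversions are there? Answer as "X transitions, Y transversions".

5 transitions, 2 transversions

Mismatches (1-based):
site 1: A→G (purine→purine, transition)
site 4: C→U (pyrimidine→pyrimidine, transition)
site 6: A→G (purine→purine, transition)
site 7: U→A (pyrimidine→purine, transversion)
site 13: U→C (pyrimidine→pyrimidine, transition)
site 14: U→A (pyrimidine→purine, transversion)
site 15: A→G (purine→purine, transition)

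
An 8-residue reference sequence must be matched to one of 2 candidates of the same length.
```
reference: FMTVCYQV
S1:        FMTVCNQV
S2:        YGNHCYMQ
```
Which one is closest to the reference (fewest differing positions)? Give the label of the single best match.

S1

S1 differs at 1 position; S2 differs at 6 positions. The closest is S1.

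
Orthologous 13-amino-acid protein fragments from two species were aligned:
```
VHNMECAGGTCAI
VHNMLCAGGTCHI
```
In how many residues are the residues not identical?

Comparing position by position, 2 residues differ: 5 (E/L), 12 (A/H).

2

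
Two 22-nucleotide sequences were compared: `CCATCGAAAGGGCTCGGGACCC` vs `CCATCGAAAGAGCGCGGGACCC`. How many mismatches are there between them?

Mismatches (1-based): position 11: G→A; position 14: T→G.

2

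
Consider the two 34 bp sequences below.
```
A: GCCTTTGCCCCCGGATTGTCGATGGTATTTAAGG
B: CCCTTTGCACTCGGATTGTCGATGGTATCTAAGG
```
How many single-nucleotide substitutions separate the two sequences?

4

Mismatches (1-based): position 1: G→C; position 9: C→A; position 11: C→T; position 29: T→C.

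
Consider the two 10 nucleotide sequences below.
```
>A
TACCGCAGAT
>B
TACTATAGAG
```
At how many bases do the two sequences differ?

Mismatches (1-based): base 4: C→T; base 5: G→A; base 6: C→T; base 10: T→G.

4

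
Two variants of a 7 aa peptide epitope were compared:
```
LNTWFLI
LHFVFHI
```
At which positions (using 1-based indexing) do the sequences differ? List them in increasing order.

Scanning 1-based: 2: N/H; 3: T/F; 4: W/V; 6: L/H.

2, 3, 4, 6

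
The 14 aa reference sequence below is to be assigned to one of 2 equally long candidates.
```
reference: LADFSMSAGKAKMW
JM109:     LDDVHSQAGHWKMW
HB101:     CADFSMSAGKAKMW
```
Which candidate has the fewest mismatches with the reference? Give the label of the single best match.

HB101

Hamming distances to reference — JM109: 7; HB101: 1.
Smallest is HB101 with 1 mismatch.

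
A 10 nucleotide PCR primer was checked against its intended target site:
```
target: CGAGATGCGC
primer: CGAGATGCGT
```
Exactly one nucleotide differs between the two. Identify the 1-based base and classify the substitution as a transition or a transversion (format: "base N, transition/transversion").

Base 10 changes C→T. C is a pyrimidine and T is a pyrimidine, so this is a transition.

base 10, transition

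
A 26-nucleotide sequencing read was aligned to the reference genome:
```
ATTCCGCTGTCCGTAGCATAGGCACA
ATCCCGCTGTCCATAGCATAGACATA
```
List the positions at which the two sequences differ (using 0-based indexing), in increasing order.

Differences at position 2 (T→C), position 12 (G→A), position 21 (G→A), position 24 (C→T).

2, 12, 21, 24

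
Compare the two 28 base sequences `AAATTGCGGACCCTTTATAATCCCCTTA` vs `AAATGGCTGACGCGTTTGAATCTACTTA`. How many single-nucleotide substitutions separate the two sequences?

The sequences differ at bases 5, 8, 12, 14, 17, 18, 23, 24 (1-based) — 8 in total.

8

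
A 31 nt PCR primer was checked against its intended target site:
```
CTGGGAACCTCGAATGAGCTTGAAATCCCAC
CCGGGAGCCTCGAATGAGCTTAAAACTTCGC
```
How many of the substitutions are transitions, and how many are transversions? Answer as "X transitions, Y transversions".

Mismatches (1-based):
site 2: T→C (pyrimidine→pyrimidine, transition)
site 7: A→G (purine→purine, transition)
site 22: G→A (purine→purine, transition)
site 26: T→C (pyrimidine→pyrimidine, transition)
site 27: C→T (pyrimidine→pyrimidine, transition)
site 28: C→T (pyrimidine→pyrimidine, transition)
site 30: A→G (purine→purine, transition)

7 transitions, 0 transversions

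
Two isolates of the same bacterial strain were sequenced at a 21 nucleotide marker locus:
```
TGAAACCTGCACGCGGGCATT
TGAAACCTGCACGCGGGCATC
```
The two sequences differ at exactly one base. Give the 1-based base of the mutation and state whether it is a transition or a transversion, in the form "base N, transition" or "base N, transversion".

The sequences differ only at base 21: T→C (pyrimidine→pyrimidine), a transition.

base 21, transition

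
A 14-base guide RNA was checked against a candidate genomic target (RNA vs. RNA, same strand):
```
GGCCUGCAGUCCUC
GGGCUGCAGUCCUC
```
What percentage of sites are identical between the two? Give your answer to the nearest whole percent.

1 position differs (3), so 13 of 14 match: 13/14 = 92.86%.

93%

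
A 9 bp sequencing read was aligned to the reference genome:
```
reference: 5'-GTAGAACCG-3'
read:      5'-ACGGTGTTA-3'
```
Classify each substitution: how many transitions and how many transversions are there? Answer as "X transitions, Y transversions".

7 transitions, 1 transversion

Transitions (purine↔purine or pyrimidine↔pyrimidine): 1 G→A, 2 T→C, 3 A→G, 6 A→G, 7 C→T, 8 C→T, 9 G→A.
Transversions (purine↔pyrimidine): 5 A→T.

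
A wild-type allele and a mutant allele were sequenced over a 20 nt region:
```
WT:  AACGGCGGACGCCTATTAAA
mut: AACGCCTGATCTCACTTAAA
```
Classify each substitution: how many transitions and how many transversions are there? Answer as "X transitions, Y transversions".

2 transitions, 5 transversions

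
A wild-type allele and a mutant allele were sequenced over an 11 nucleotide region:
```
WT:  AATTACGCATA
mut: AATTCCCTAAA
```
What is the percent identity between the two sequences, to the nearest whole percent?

64%

Mismatches at positions 5, 7, 8, 10 (1-based): 4 of 11.
Identical positions: 7/11 = 63.64% → 64%.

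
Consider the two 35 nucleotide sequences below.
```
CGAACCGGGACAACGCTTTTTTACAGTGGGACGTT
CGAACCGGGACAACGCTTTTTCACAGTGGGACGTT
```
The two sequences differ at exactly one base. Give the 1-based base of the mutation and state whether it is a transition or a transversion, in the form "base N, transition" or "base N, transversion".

base 22, transition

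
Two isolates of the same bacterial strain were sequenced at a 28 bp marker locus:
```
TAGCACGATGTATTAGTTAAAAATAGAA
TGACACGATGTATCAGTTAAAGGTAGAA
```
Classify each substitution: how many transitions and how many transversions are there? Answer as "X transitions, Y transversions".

Transitions (purine↔purine or pyrimidine↔pyrimidine): 2 A→G, 3 G→A, 14 T→C, 22 A→G, 23 A→G.
Transversions (purine↔pyrimidine): none.

5 transitions, 0 transversions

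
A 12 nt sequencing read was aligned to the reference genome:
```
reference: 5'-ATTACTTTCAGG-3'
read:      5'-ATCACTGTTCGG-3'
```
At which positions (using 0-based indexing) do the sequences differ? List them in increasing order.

2, 6, 8, 9

Scanning 0-based: 2: T/C; 6: T/G; 8: C/T; 9: A/C.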